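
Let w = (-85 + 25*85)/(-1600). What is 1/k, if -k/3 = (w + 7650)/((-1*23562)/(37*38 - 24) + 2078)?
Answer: -56964680/634232277 ≈ -0.089817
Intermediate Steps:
w = -51/40 (w = (-85 + 2125)*(-1/1600) = 2040*(-1/1600) = -51/40 ≈ -1.2750)
k = -634232277/56964680 (k = -3*(-51/40 + 7650)/((-1*23562)/(37*38 - 24) + 2078) = -917847/(40*(-23562/(1406 - 24) + 2078)) = -917847/(40*(-23562/1382 + 2078)) = -917847/(40*(-23562*1/1382 + 2078)) = -917847/(40*(-11781/691 + 2078)) = -917847/(40*1424117/691) = -917847*691/(40*1424117) = -3*211410759/56964680 = -634232277/56964680 ≈ -11.134)
1/k = 1/(-634232277/56964680) = -56964680/634232277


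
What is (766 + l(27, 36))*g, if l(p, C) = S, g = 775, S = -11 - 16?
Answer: 572725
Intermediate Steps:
S = -27
l(p, C) = -27
(766 + l(27, 36))*g = (766 - 27)*775 = 739*775 = 572725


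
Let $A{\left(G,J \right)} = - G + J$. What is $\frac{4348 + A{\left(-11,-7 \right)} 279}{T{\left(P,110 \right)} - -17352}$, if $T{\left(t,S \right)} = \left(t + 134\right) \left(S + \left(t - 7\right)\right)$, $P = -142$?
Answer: $\frac{683}{2208} \approx 0.30933$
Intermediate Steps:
$A{\left(G,J \right)} = J - G$
$T{\left(t,S \right)} = \left(134 + t\right) \left(-7 + S + t\right)$ ($T{\left(t,S \right)} = \left(134 + t\right) \left(S + \left(t - 7\right)\right) = \left(134 + t\right) \left(S + \left(-7 + t\right)\right) = \left(134 + t\right) \left(-7 + S + t\right)$)
$\frac{4348 + A{\left(-11,-7 \right)} 279}{T{\left(P,110 \right)} - -17352} = \frac{4348 + \left(-7 - -11\right) 279}{\left(-938 + \left(-142\right)^{2} + 127 \left(-142\right) + 134 \cdot 110 + 110 \left(-142\right)\right) - -17352} = \frac{4348 + \left(-7 + 11\right) 279}{\left(-938 + 20164 - 18034 + 14740 - 15620\right) + 17352} = \frac{4348 + 4 \cdot 279}{312 + 17352} = \frac{4348 + 1116}{17664} = 5464 \cdot \frac{1}{17664} = \frac{683}{2208}$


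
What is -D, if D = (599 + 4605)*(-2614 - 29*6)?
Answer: 14508752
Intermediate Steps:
D = -14508752 (D = 5204*(-2614 - 174) = 5204*(-2788) = -14508752)
-D = -1*(-14508752) = 14508752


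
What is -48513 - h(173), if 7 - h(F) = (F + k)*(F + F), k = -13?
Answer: 6840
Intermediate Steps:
h(F) = 7 - 2*F*(-13 + F) (h(F) = 7 - (F - 13)*(F + F) = 7 - (-13 + F)*2*F = 7 - 2*F*(-13 + F))
-48513 - h(173) = -48513 - (7 - 2*173² + 26*173) = -48513 - (7 - 2*29929 + 4498) = -48513 - (7 - 59858 + 4498) = -48513 - 1*(-55353) = -48513 + 55353 = 6840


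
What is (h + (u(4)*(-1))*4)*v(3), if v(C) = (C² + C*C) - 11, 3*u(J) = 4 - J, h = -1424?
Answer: -9968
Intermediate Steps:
u(J) = 4/3 - J/3 (u(J) = (4 - J)/3 = 4/3 - J/3)
v(C) = -11 + 2*C² (v(C) = (C² + C²) - 11 = 2*C² - 11 = -11 + 2*C²)
(h + (u(4)*(-1))*4)*v(3) = (-1424 + ((4/3 - ⅓*4)*(-1))*4)*(-11 + 2*3²) = (-1424 + ((4/3 - 4/3)*(-1))*4)*(-11 + 2*9) = (-1424 + (0*(-1))*4)*(-11 + 18) = (-1424 + 0*4)*7 = (-1424 + 0)*7 = -1424*7 = -9968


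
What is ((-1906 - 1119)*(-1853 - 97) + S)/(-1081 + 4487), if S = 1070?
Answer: 2949910/1703 ≈ 1732.2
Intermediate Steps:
((-1906 - 1119)*(-1853 - 97) + S)/(-1081 + 4487) = ((-1906 - 1119)*(-1853 - 97) + 1070)/(-1081 + 4487) = (-3025*(-1950) + 1070)/3406 = (5898750 + 1070)*(1/3406) = 5899820*(1/3406) = 2949910/1703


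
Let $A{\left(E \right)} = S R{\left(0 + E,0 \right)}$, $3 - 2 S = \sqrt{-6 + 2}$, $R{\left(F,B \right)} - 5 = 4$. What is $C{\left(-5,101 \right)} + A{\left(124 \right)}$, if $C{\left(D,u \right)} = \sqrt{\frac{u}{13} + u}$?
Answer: $\frac{27}{2} - 9 i + \frac{\sqrt{18382}}{13} \approx 23.929 - 9.0 i$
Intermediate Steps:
$R{\left(F,B \right)} = 9$ ($R{\left(F,B \right)} = 5 + 4 = 9$)
$S = \frac{3}{2} - i$ ($S = \frac{3}{2} - \frac{\sqrt{-6 + 2}}{2} = \frac{3}{2} - \frac{\sqrt{-4}}{2} = \frac{3}{2} - \frac{2 i}{2} = \frac{3}{2} - i \approx 1.5 - 1.0 i$)
$C{\left(D,u \right)} = \frac{\sqrt{182} \sqrt{u}}{13}$ ($C{\left(D,u \right)} = \sqrt{u \frac{1}{13} + u} = \sqrt{\frac{u}{13} + u} = \sqrt{\frac{14 u}{13}} = \frac{\sqrt{182} \sqrt{u}}{13}$)
$A{\left(E \right)} = \frac{27}{2} - 9 i$ ($A{\left(E \right)} = \left(\frac{3}{2} - i\right) 9 = \frac{27}{2} - 9 i$)
$C{\left(-5,101 \right)} + A{\left(124 \right)} = \frac{\sqrt{182} \sqrt{101}}{13} + \left(\frac{27}{2} - 9 i\right) = \frac{\sqrt{18382}}{13} + \left(\frac{27}{2} - 9 i\right) = \frac{27}{2} - 9 i + \frac{\sqrt{18382}}{13}$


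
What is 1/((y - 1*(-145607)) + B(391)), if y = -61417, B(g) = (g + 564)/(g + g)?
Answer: 782/65837535 ≈ 1.1878e-5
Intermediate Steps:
B(g) = (564 + g)/(2*g) (B(g) = (564 + g)/((2*g)) = (564 + g)*(1/(2*g)) = (564 + g)/(2*g))
1/((y - 1*(-145607)) + B(391)) = 1/((-61417 - 1*(-145607)) + (½)*(564 + 391)/391) = 1/((-61417 + 145607) + (½)*(1/391)*955) = 1/(84190 + 955/782) = 1/(65837535/782) = 782/65837535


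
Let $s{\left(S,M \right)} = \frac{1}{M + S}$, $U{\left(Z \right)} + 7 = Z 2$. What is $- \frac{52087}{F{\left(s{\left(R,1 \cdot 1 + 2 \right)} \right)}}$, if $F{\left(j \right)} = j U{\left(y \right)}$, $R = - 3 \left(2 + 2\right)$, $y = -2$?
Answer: $- \frac{468783}{11} \approx -42617.0$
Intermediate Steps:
$U{\left(Z \right)} = -7 + 2 Z$ ($U{\left(Z \right)} = -7 + Z 2 = -7 + 2 Z$)
$R = -12$ ($R = \left(-3\right) 4 = -12$)
$F{\left(j \right)} = - 11 j$ ($F{\left(j \right)} = j \left(-7 + 2 \left(-2\right)\right) = j \left(-7 - 4\right) = j \left(-11\right) = - 11 j$)
$- \frac{52087}{F{\left(s{\left(R,1 \cdot 1 + 2 \right)} \right)}} = - \frac{52087}{\left(-11\right) \frac{1}{\left(1 \cdot 1 + 2\right) - 12}} = - \frac{52087}{\left(-11\right) \frac{1}{\left(1 + 2\right) - 12}} = - \frac{52087}{\left(-11\right) \frac{1}{3 - 12}} = - \frac{52087}{\left(-11\right) \frac{1}{-9}} = - \frac{52087}{\left(-11\right) \left(- \frac{1}{9}\right)} = - \frac{52087}{\frac{11}{9}} = \left(-52087\right) \frac{9}{11} = - \frac{468783}{11}$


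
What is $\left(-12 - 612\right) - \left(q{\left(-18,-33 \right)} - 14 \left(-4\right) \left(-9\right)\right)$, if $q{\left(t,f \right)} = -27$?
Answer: $-93$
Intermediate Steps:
$\left(-12 - 612\right) - \left(q{\left(-18,-33 \right)} - 14 \left(-4\right) \left(-9\right)\right) = \left(-12 - 612\right) - \left(-27 - 14 \left(-4\right) \left(-9\right)\right) = \left(-12 - 612\right) - \left(-27 - \left(-56\right) \left(-9\right)\right) = -624 - \left(-27 - 504\right) = -624 - -531 = -624 + 531 = -93$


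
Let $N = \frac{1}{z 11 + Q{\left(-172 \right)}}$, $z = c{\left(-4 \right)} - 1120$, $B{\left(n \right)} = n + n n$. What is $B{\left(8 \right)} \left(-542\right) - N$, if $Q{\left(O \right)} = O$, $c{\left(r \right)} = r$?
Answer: $- \frac{489204863}{12536} \approx -39024.0$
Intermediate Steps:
$B{\left(n \right)} = n + n^{2}$
$z = -1124$ ($z = -4 - 1120 = -1124$)
$N = - \frac{1}{12536}$ ($N = \frac{1}{\left(-1124\right) 11 - 172} = \frac{1}{-12364 - 172} = \frac{1}{-12536} = - \frac{1}{12536} \approx -7.977 \cdot 10^{-5}$)
$B{\left(8 \right)} \left(-542\right) - N = 8 \left(1 + 8\right) \left(-542\right) - - \frac{1}{12536} = 8 \cdot 9 \left(-542\right) + \frac{1}{12536} = 72 \left(-542\right) + \frac{1}{12536} = -39024 + \frac{1}{12536} = - \frac{489204863}{12536}$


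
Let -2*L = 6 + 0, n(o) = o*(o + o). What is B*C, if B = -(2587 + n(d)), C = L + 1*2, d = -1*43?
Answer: 6285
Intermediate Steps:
d = -43
n(o) = 2*o**2 (n(o) = o*(2*o) = 2*o**2)
L = -3 (L = -(6 + 0)/2 = -1/2*6 = -3)
C = -1 (C = -3 + 1*2 = -3 + 2 = -1)
B = -6285 (B = -(2587 + 2*(-43)**2) = -(2587 + 2*1849) = -(2587 + 3698) = -1*6285 = -6285)
B*C = -6285*(-1) = 6285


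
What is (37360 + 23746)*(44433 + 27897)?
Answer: 4419796980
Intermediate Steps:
(37360 + 23746)*(44433 + 27897) = 61106*72330 = 4419796980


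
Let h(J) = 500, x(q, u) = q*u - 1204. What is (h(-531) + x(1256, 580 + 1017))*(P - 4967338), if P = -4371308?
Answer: -18725180576688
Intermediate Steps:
x(q, u) = -1204 + q*u
(h(-531) + x(1256, 580 + 1017))*(P - 4967338) = (500 + (-1204 + 1256*(580 + 1017)))*(-4371308 - 4967338) = (500 + (-1204 + 1256*1597))*(-9338646) = (500 + (-1204 + 2005832))*(-9338646) = (500 + 2004628)*(-9338646) = 2005128*(-9338646) = -18725180576688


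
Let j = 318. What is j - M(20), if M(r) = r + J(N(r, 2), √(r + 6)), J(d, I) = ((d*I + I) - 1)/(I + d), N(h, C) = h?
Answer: 56009/187 - 421*√26/374 ≈ 293.77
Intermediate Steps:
J(d, I) = (-1 + I + I*d)/(I + d) (J(d, I) = ((I*d + I) - 1)/(I + d) = ((I + I*d) - 1)/(I + d) = (-1 + I + I*d)/(I + d))
M(r) = r + (-1 + √(6 + r) + r*√(6 + r))/(r + √(6 + r)) (M(r) = r + (-1 + √(r + 6) + √(r + 6)*r)/(√(r + 6) + r) = r + (-1 + √(6 + r) + √(6 + r)*r)/(√(6 + r) + r) = r + (-1 + √(6 + r) + r*√(6 + r))/(r + √(6 + r)))
j - M(20) = 318 - (-1 + 20² + √(6 + 20) + 2*20*√(6 + 20))/(20 + √(6 + 20)) = 318 - (-1 + 400 + √26 + 2*20*√26)/(20 + √26) = 318 - (-1 + 400 + √26 + 40*√26)/(20 + √26) = 318 - (399 + 41*√26)/(20 + √26)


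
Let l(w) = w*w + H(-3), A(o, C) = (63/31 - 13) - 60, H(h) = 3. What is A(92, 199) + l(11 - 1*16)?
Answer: -1332/31 ≈ -42.968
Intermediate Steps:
A(o, C) = -2200/31 (A(o, C) = (63*(1/31) - 13) - 60 = (63/31 - 13) - 60 = -340/31 - 60 = -2200/31)
l(w) = 3 + w² (l(w) = w*w + 3 = w² + 3 = 3 + w²)
A(92, 199) + l(11 - 1*16) = -2200/31 + (3 + (11 - 1*16)²) = -2200/31 + (3 + (11 - 16)²) = -2200/31 + (3 + (-5)²) = -2200/31 + (3 + 25) = -2200/31 + 28 = -1332/31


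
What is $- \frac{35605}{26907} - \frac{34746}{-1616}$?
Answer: $\frac{438686471}{21740856} \approx 20.178$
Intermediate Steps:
$- \frac{35605}{26907} - \frac{34746}{-1616} = \left(-35605\right) \frac{1}{26907} - - \frac{17373}{808} = - \frac{35605}{26907} + \frac{17373}{808} = \frac{438686471}{21740856}$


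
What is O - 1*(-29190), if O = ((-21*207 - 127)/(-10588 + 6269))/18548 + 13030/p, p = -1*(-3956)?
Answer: 578228760678699/19806903767 ≈ 29193.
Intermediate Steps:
p = 3956
O = 65239719969/19806903767 (O = ((-21*207 - 127)/(-10588 + 6269))/18548 + 13030/3956 = ((-4347 - 127)/(-4319))*(1/18548) + 13030*(1/3956) = -4474*(-1/4319)*(1/18548) + 6515/1978 = (4474/4319)*(1/18548) + 6515/1978 = 2237/40054406 + 6515/1978 = 65239719969/19806903767 ≈ 3.2938)
O - 1*(-29190) = 65239719969/19806903767 - 1*(-29190) = 65239719969/19806903767 + 29190 = 578228760678699/19806903767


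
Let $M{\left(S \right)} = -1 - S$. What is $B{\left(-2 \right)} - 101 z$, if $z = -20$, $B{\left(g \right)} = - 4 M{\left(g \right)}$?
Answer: $2016$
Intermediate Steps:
$B{\left(g \right)} = 4 + 4 g$ ($B{\left(g \right)} = - 4 \left(-1 - g\right) = 4 + 4 g$)
$B{\left(-2 \right)} - 101 z = \left(4 + 4 \left(-2\right)\right) - -2020 = \left(4 - 8\right) + 2020 = -4 + 2020 = 2016$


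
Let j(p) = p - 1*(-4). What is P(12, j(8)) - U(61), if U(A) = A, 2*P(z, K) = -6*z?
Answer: -97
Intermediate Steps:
j(p) = 4 + p (j(p) = p + 4 = 4 + p)
P(z, K) = -3*z (P(z, K) = (-6*z)/2 = -3*z)
P(12, j(8)) - U(61) = -3*12 - 1*61 = -36 - 61 = -97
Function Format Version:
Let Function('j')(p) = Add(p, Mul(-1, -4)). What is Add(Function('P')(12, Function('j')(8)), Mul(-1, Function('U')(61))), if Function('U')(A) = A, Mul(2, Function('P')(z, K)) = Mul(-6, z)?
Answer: -97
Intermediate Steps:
Function('j')(p) = Add(4, p) (Function('j')(p) = Add(p, 4) = Add(4, p))
Function('P')(z, K) = Mul(-3, z) (Function('P')(z, K) = Mul(Rational(1, 2), Mul(-6, z)) = Mul(-3, z))
Add(Function('P')(12, Function('j')(8)), Mul(-1, Function('U')(61))) = Add(Mul(-3, 12), Mul(-1, 61)) = Add(-36, -61) = -97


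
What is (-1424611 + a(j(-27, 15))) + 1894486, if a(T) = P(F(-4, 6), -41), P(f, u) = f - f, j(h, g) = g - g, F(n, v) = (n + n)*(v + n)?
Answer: 469875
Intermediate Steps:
F(n, v) = 2*n*(n + v) (F(n, v) = (2*n)*(n + v) = 2*n*(n + v))
j(h, g) = 0
P(f, u) = 0
a(T) = 0
(-1424611 + a(j(-27, 15))) + 1894486 = (-1424611 + 0) + 1894486 = -1424611 + 1894486 = 469875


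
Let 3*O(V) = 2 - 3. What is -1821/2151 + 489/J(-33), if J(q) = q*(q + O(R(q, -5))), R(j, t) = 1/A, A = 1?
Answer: -317087/788700 ≈ -0.40204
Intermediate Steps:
R(j, t) = 1 (R(j, t) = 1/1 = 1)
O(V) = -⅓ (O(V) = (2 - 3)/3 = (⅓)*(-1) = -⅓)
J(q) = q*(-⅓ + q) (J(q) = q*(q - ⅓) = q*(-⅓ + q))
-1821/2151 + 489/J(-33) = -1821/2151 + 489/((-33*(-⅓ - 33))) = -1821*1/2151 + 489/((-33*(-100/3))) = -607/717 + 489/1100 = -317087/788700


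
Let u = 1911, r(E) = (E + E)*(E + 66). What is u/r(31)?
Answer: 1911/6014 ≈ 0.31776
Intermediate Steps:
r(E) = 2*E*(66 + E) (r(E) = (2*E)*(66 + E) = 2*E*(66 + E))
u/r(31) = 1911/((2*31*(66 + 31))) = 1911/((2*31*97)) = 1911/6014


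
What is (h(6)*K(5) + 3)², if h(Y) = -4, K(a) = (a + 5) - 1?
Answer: 1089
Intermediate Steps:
K(a) = 4 + a (K(a) = (5 + a) - 1 = 4 + a)
(h(6)*K(5) + 3)² = (-4*(4 + 5) + 3)² = (-4*9 + 3)² = (-36 + 3)² = (-33)² = 1089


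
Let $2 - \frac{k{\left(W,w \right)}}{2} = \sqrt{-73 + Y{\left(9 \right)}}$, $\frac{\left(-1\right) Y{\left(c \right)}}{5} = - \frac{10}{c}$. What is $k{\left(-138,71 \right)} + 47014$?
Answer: $47018 - \frac{2 i \sqrt{607}}{3} \approx 47018.0 - 16.425 i$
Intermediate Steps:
$Y{\left(c \right)} = \frac{50}{c}$ ($Y{\left(c \right)} = - 5 \left(- \frac{10}{c}\right) = \frac{50}{c}$)
$k{\left(W,w \right)} = 4 - \frac{2 i \sqrt{607}}{3}$ ($k{\left(W,w \right)} = 4 - 2 \sqrt{-73 + \frac{50}{9}} = 4 - 2 \sqrt{- \frac{607}{9}} = 4 - 2 \frac{i \sqrt{607}}{3} = 4 - \frac{2 i \sqrt{607}}{3}$)
$k{\left(-138,71 \right)} + 47014 = \left(4 - \frac{2 i \sqrt{607}}{3}\right) + 47014 = 47018 - \frac{2 i \sqrt{607}}{3}$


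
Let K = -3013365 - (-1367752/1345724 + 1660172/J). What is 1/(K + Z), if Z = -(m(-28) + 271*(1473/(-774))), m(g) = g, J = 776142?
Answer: -11228083855686/33828222351049942543 ≈ -3.3191e-7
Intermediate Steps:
K = -393422412940083833/130559114601 (K = -3013365 - (-1367752/1345724 + 1660172/776142) = -3013365 - (-1367752*1/1345724 + 1660172*(1/776142)) = -3013365 - (-341938/336431 + 830086/388071) = -3013365 - 1*146570441468/130559114601 = -3013365 - 146570441468/130559114601 = -393422412940083833/130559114601 ≈ -3.0134e+6)
Z = 140285/258 (Z = -(-28 + 271*(1473/(-774))) = -(-28 + 271*(1473*(-1/774))) = -(-28 + 271*(-491/258)) = -(-28 - 133061/258) = -1*(-140285/258) = 140285/258 ≈ 543.74)
1/(K + Z) = 1/(-393422412940083833/130559114601 + 140285/258) = 1/(-33828222351049942543/11228083855686) = -11228083855686/33828222351049942543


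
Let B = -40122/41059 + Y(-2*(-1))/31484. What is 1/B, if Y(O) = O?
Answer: -646350778/631559465 ≈ -1.0234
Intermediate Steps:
B = -631559465/646350778 (B = -40122/41059 - 2*(-1)/31484 = -40122*1/41059 + 2*(1/31484) = -40122/41059 + 1/15742 = -631559465/646350778 ≈ -0.97712)
1/B = 1/(-631559465/646350778) = -646350778/631559465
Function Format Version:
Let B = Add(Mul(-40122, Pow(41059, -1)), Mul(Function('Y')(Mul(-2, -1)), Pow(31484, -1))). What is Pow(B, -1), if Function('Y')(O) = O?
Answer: Rational(-646350778, 631559465) ≈ -1.0234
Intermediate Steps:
B = Rational(-631559465, 646350778) (B = Add(Mul(-40122, Pow(41059, -1)), Mul(Mul(-2, -1), Pow(31484, -1))) = Add(Mul(-40122, Rational(1, 41059)), Mul(2, Rational(1, 31484))) = Add(Rational(-40122, 41059), Rational(1, 15742)) = Rational(-631559465, 646350778) ≈ -0.97712)
Pow(B, -1) = Pow(Rational(-631559465, 646350778), -1) = Rational(-646350778, 631559465)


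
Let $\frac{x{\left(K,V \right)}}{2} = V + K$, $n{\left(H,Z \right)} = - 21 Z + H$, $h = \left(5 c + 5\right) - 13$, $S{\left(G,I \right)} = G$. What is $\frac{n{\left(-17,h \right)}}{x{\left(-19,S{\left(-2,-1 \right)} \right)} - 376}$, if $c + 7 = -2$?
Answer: $- \frac{548}{209} \approx -2.622$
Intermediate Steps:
$c = -9$ ($c = -7 - 2 = -9$)
$h = -53$ ($h = \left(5 \left(-9\right) + 5\right) - 13 = \left(-45 + 5\right) - 13 = -40 - 13 = -53$)
$n{\left(H,Z \right)} = H - 21 Z$
$x{\left(K,V \right)} = 2 K + 2 V$ ($x{\left(K,V \right)} = 2 \left(V + K\right) = 2 \left(K + V\right) = 2 K + 2 V$)
$\frac{n{\left(-17,h \right)}}{x{\left(-19,S{\left(-2,-1 \right)} \right)} - 376} = \frac{-17 - -1113}{\left(2 \left(-19\right) + 2 \left(-2\right)\right) - 376} = \frac{-17 + 1113}{\left(-38 - 4\right) - 376} = \frac{1096}{-42 - 376} = \frac{1096}{-418} = 1096 \left(- \frac{1}{418}\right) = - \frac{548}{209}$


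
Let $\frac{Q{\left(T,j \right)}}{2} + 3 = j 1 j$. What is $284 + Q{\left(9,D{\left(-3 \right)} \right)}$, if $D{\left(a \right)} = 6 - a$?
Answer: $440$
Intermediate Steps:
$Q{\left(T,j \right)} = -6 + 2 j^{2}$ ($Q{\left(T,j \right)} = -6 + 2 j 1 j = -6 + 2 j j = -6 + 2 j^{2}$)
$284 + Q{\left(9,D{\left(-3 \right)} \right)} = 284 - \left(6 - 2 \left(6 - -3\right)^{2}\right) = 284 - \left(6 - 2 \left(6 + 3\right)^{2}\right) = 284 - \left(6 - 2 \cdot 9^{2}\right) = 284 + \left(-6 + 2 \cdot 81\right) = 284 + \left(-6 + 162\right) = 284 + 156 = 440$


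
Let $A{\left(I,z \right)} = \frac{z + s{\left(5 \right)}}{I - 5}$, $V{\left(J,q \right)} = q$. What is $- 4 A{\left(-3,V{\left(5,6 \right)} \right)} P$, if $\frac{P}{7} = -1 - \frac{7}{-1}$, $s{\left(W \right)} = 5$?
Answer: $231$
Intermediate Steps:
$A{\left(I,z \right)} = \frac{5 + z}{-5 + I}$ ($A{\left(I,z \right)} = \frac{z + 5}{I - 5} = \frac{5 + z}{-5 + I}$)
$P = 42$ ($P = 7 \left(-1 - \frac{7}{-1}\right) = 7 \left(-1 - -7\right) = 7 \left(-1 + 7\right) = 7 \cdot 6 = 42$)
$- 4 A{\left(-3,V{\left(5,6 \right)} \right)} P = - 4 \frac{5 + 6}{-5 - 3} \cdot 42 = - 4 \frac{1}{-8} \cdot 11 \cdot 42 = - 4 \left(\left(- \frac{1}{8}\right) 11\right) 42 = \left(-4\right) \left(- \frac{11}{8}\right) 42 = \frac{11}{2} \cdot 42 = 231$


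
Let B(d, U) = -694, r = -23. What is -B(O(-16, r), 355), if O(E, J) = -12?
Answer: 694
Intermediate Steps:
-B(O(-16, r), 355) = -1*(-694) = 694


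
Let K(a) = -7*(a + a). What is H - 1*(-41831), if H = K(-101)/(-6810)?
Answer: 142433848/3405 ≈ 41831.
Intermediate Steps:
K(a) = -14*a
H = -707/3405 (H = -14*(-101)/(-6810) = 1414*(-1/6810) = -707/3405 ≈ -0.20764)
H - 1*(-41831) = -707/3405 - 1*(-41831) = -707/3405 + 41831 = 142433848/3405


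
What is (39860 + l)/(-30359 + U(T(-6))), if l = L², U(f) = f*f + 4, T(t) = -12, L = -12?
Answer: -40004/30211 ≈ -1.3242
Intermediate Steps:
U(f) = 4 + f² (U(f) = f² + 4 = 4 + f²)
l = 144 (l = (-12)² = 144)
(39860 + l)/(-30359 + U(T(-6))) = (39860 + 144)/(-30359 + (4 + (-12)²)) = 40004/(-30359 + (4 + 144)) = 40004/(-30359 + 148) = 40004/(-30211) = 40004*(-1/30211) = -40004/30211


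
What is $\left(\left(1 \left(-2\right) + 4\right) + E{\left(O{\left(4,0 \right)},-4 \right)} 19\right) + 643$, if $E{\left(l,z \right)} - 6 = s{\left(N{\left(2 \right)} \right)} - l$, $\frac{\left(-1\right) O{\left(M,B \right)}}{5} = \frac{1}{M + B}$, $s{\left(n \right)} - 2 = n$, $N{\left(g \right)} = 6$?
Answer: $\frac{3739}{4} \approx 934.75$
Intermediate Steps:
$s{\left(n \right)} = 2 + n$
$O{\left(M,B \right)} = - \frac{5}{B + M}$ ($O{\left(M,B \right)} = - \frac{5}{M + B} = - \frac{5}{B + M}$)
$E{\left(l,z \right)} = 14 - l$ ($E{\left(l,z \right)} = 6 - \left(-8 + l\right) = 14 - l$)
$\left(\left(1 \left(-2\right) + 4\right) + E{\left(O{\left(4,0 \right)},-4 \right)} 19\right) + 643 = \left(\left(1 \left(-2\right) + 4\right) + \left(14 - - \frac{5}{0 + 4}\right) 19\right) + 643 = \left(\left(-2 + 4\right) + \left(14 - - \frac{5}{4}\right) 19\right) + 643 = \left(2 + \left(14 - \left(-5\right) \frac{1}{4}\right) 19\right) + 643 = \left(2 + \left(14 - - \frac{5}{4}\right) 19\right) + 643 = \left(2 + \left(14 + \frac{5}{4}\right) 19\right) + 643 = \left(2 + \frac{61}{4} \cdot 19\right) + 643 = \left(2 + \frac{1159}{4}\right) + 643 = \frac{1167}{4} + 643 = \frac{3739}{4}$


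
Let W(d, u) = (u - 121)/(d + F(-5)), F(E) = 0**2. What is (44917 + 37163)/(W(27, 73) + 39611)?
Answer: 738720/356483 ≈ 2.0722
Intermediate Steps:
F(E) = 0
W(d, u) = (-121 + u)/d (W(d, u) = (u - 121)/(d + 0) = (-121 + u)/d)
(44917 + 37163)/(W(27, 73) + 39611) = (44917 + 37163)/((-121 + 73)/27 + 39611) = 82080/((1/27)*(-48) + 39611) = 82080/(-16/9 + 39611) = 82080/(356483/9) = 82080*(9/356483) = 738720/356483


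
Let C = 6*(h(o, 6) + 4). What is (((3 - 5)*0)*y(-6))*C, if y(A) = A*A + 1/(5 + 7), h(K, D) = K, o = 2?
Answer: 0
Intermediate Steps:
C = 36 (C = 6*(2 + 4) = 6*6 = 36)
y(A) = 1/12 + A² (y(A) = A² + 1/12 = 1/12 + A²)
(((3 - 5)*0)*y(-6))*C = (((3 - 5)*0)*(1/12 + (-6)²))*36 = ((-2*0)*(1/12 + 36))*36 = (0*(433/12))*36 = 0*36 = 0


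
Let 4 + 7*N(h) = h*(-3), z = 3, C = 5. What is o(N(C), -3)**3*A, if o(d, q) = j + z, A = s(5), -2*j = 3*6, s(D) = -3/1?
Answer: 648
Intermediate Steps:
N(h) = -4/7 - 3*h/7 (N(h) = -4/7 + (h*(-3))/7 = -4/7 + (-3*h)/7 = -4/7 - 3*h/7)
s(D) = -3 (s(D) = -3*1 = -3)
j = -9 (j = -3*6/2 = -1/2*18 = -9)
A = -3
o(d, q) = -6 (o(d, q) = -9 + 3 = -6)
o(N(C), -3)**3*A = (-6)**3*(-3) = -216*(-3) = 648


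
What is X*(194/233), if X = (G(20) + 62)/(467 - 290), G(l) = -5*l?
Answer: -7372/41241 ≈ -0.17875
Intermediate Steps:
X = -38/177 (X = (-5*20 + 62)/(467 - 290) = (-100 + 62)/177 = -38*1/177 = -38/177 ≈ -0.21469)
X*(194/233) = -7372/(177*233) = -38/177*194/233 = -7372/41241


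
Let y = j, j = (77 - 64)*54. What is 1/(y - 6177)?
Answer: -1/5475 ≈ -0.00018265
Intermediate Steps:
j = 702 (j = 13*54 = 702)
y = 702
1/(y - 6177) = 1/(702 - 6177) = 1/(-5475) = -1/5475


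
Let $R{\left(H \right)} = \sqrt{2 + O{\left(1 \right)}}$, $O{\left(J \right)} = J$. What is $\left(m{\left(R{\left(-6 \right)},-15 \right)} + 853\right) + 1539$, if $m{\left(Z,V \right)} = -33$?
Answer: $2359$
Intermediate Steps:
$R{\left(H \right)} = \sqrt{3}$ ($R{\left(H \right)} = \sqrt{2 + 1} = \sqrt{3}$)
$\left(m{\left(R{\left(-6 \right)},-15 \right)} + 853\right) + 1539 = \left(-33 + 853\right) + 1539 = 820 + 1539 = 2359$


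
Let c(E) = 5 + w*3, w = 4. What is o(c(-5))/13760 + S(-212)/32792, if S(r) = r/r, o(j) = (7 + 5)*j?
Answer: 209479/14100560 ≈ 0.014856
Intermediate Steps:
c(E) = 17 (c(E) = 5 + 4*3 = 5 + 12 = 17)
o(j) = 12*j
S(r) = 1
o(c(-5))/13760 + S(-212)/32792 = (12*17)/13760 + 1/32792 = 204*(1/13760) + 1*(1/32792) = 51/3440 + 1/32792 = 209479/14100560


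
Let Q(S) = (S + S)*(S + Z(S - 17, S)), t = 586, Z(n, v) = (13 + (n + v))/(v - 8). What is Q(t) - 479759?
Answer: 60516985/289 ≈ 2.0940e+5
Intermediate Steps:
Z(n, v) = (13 + n + v)/(-8 + v)
Q(S) = 2*S*(S + (-4 + 2*S)/(-8 + S)) (Q(S) = (S + S)*(S + (13 + (S - 17) + S)/(-8 + S)) = (2*S)*(S + (13 + (-17 + S) + S)/(-8 + S)) = (2*S)*(S + (-4 + 2*S)/(-8 + S)) = 2*S*(S + (-4 + 2*S)/(-8 + S)))
Q(t) - 479759 = 2*586*(-4 + 586² - 6*586)/(-8 + 586) - 479759 = 2*586*(-4 + 343396 - 3516)/578 - 479759 = 2*586*(1/578)*339876 - 479759 = 199167336/289 - 479759 = 60516985/289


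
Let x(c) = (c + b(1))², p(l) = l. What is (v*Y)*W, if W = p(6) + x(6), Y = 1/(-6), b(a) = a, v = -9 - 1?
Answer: 275/3 ≈ 91.667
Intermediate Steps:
v = -10
Y = -⅙ (Y = 1*(-⅙) = -⅙ ≈ -0.16667)
x(c) = (1 + c)² (x(c) = (c + 1)² = (1 + c)²)
W = 55 (W = 6 + (1 + 6)² = 6 + 7² = 6 + 49 = 55)
(v*Y)*W = -10*(-⅙)*55 = (5/3)*55 = 275/3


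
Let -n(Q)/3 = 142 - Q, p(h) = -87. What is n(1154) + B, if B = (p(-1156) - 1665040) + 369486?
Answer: -1292605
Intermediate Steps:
n(Q) = -426 + 3*Q (n(Q) = -3*(142 - Q) = -426 + 3*Q)
B = -1295641 (B = (-87 - 1665040) + 369486 = -1665127 + 369486 = -1295641)
n(1154) + B = (-426 + 3*1154) - 1295641 = (-426 + 3462) - 1295641 = 3036 - 1295641 = -1292605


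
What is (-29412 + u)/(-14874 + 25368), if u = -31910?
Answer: -30661/5247 ≈ -5.8435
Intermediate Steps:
(-29412 + u)/(-14874 + 25368) = (-29412 - 31910)/(-14874 + 25368) = -61322/10494 = -61322*1/10494 = -30661/5247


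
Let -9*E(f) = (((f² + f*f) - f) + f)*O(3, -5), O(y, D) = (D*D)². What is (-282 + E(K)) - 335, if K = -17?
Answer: -366803/9 ≈ -40756.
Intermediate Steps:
O(y, D) = D⁴ (O(y, D) = (D²)² = D⁴)
E(f) = -1250*f²/9 (E(f) = -(((f² + f*f) - f) + f)*(-5)⁴/9 = -(((f² + f²) - f) + f)*625/9 = -((2*f² - f) + f)*625/9 = -((-f + 2*f²) + f)*625/9 = -2*f²*625/9 = -1250*f²/9)
(-282 + E(K)) - 335 = (-282 - 1250/9*(-17)²) - 335 = (-282 - 1250/9*289) - 335 = (-282 - 361250/9) - 335 = -363788/9 - 335 = -366803/9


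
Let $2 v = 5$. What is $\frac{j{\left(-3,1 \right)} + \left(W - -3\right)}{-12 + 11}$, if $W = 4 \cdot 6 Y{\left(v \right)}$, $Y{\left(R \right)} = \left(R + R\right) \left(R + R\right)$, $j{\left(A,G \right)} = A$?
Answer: $-600$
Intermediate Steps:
$v = \frac{5}{2}$ ($v = \frac{1}{2} \cdot 5 = \frac{5}{2} \approx 2.5$)
$Y{\left(R \right)} = 4 R^{2}$ ($Y{\left(R \right)} = 2 R 2 R = 4 R^{2}$)
$W = 600$ ($W = 4 \cdot 6 \cdot 4 \left(\frac{5}{2}\right)^{2} = 24 \cdot 4 \cdot \frac{25}{4} = 24 \cdot 25 = 600$)
$\frac{j{\left(-3,1 \right)} + \left(W - -3\right)}{-12 + 11} = \frac{-3 + \left(600 - -3\right)}{-12 + 11} = \frac{-3 + \left(600 + 3\right)}{-1} = \left(-3 + 603\right) \left(-1\right) = 600 \left(-1\right) = -600$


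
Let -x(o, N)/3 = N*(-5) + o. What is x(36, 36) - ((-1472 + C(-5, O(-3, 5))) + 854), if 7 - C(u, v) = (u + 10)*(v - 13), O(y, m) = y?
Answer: 963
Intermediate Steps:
C(u, v) = 7 - (-13 + v)*(10 + u) (C(u, v) = 7 - (u + 10)*(v - 13) = 7 - (10 + u)*(-13 + v) = 7 - (-13 + v)*(10 + u))
x(o, N) = -3*o + 15*N (x(o, N) = -3*(N*(-5) + o) = -3*(-5*N + o) = -3*(o - 5*N) = -3*o + 15*N)
x(36, 36) - ((-1472 + C(-5, O(-3, 5))) + 854) = (-3*36 + 15*36) - ((-1472 + (137 - 10*(-3) + 13*(-5) - 1*(-5)*(-3))) + 854) = (-108 + 540) - ((-1472 + (137 + 30 - 65 - 15)) + 854) = 432 - ((-1472 + 87) + 854) = 432 - (-1385 + 854) = 432 - 1*(-531) = 432 + 531 = 963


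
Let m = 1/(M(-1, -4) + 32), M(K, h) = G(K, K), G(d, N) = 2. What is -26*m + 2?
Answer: 21/17 ≈ 1.2353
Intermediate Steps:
M(K, h) = 2
m = 1/34 (m = 1/(2 + 32) = 1/34 ≈ 0.029412)
-26*m + 2 = -26*1/34 + 2 = -13/17 + 2 = 21/17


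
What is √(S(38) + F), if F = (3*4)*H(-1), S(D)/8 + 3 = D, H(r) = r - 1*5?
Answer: 4*√13 ≈ 14.422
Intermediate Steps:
H(r) = -5 + r (H(r) = r - 5 = -5 + r)
S(D) = -24 + 8*D
F = -72 (F = (3*4)*(-5 - 1) = 12*(-6) = -72)
√(S(38) + F) = √((-24 + 8*38) - 72) = √((-24 + 304) - 72) = √(280 - 72) = √208 = 4*√13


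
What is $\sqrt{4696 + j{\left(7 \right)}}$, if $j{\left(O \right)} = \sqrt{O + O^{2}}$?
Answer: $\sqrt{4696 + 2 \sqrt{14}} \approx 68.582$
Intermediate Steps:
$\sqrt{4696 + j{\left(7 \right)}} = \sqrt{4696 + \sqrt{7 \left(1 + 7\right)}} = \sqrt{4696 + \sqrt{7 \cdot 8}} = \sqrt{4696 + \sqrt{56}} = \sqrt{4696 + 2 \sqrt{14}}$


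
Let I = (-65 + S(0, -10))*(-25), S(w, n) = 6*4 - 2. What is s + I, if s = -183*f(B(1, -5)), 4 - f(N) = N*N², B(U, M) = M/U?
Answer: -22532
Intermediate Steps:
f(N) = 4 - N³ (f(N) = 4 - N*N² = 4 - N³)
s = -23607 (s = -183*(4 - (-5/1)³) = -183*(4 - (-5*1)³) = -183*(4 - 1*(-5)³) = -183*(4 - 1*(-125)) = -183*(4 + 125) = -183*129 = -23607)
S(w, n) = 22 (S(w, n) = 24 - 2 = 22)
I = 1075 (I = (-65 + 22)*(-25) = -43*(-25) = 1075)
s + I = -23607 + 1075 = -22532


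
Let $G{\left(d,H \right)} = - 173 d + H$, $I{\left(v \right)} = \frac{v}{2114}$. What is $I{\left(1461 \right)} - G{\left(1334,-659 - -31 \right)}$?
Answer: $\frac{489202201}{2114} \approx 2.3141 \cdot 10^{5}$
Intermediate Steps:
$I{\left(v \right)} = \frac{v}{2114}$
$G{\left(d,H \right)} = H - 173 d$
$I{\left(1461 \right)} - G{\left(1334,-659 - -31 \right)} = \frac{1}{2114} \cdot 1461 - \left(\left(-659 - -31\right) - 230782\right) = \frac{1461}{2114} - \left(\left(-659 + 31\right) - 230782\right) = \frac{1461}{2114} - \left(-628 - 230782\right) = \frac{1461}{2114} - -231410 = \frac{1461}{2114} + 231410 = \frac{489202201}{2114}$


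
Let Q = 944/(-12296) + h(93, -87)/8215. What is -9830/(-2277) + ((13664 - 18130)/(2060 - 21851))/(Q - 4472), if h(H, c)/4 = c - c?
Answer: 74289390183857/17208435262293 ≈ 4.3170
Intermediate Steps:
h(H, c) = 0 (h(H, c) = 4*(c - c) = 4*0 = 0)
Q = -118/1537 (Q = 944/(-12296) + 0/8215 = 944*(-1/12296) + 0*(1/8215) = -118/1537 + 0 = -118/1537 ≈ -0.076773)
-9830/(-2277) + ((13664 - 18130)/(2060 - 21851))/(Q - 4472) = -9830/(-2277) + ((13664 - 18130)/(2060 - 21851))/(-118/1537 - 4472) = -9830*(-1/2277) + (-4466/(-19791))/(-6873582/1537) = 9830/2277 - 4466*(-1/19791)*(-1537/6873582) = 9830/2277 + (4466/19791)*(-1537/6873582) = 9830/2277 - 3432121/68017530681 = 74289390183857/17208435262293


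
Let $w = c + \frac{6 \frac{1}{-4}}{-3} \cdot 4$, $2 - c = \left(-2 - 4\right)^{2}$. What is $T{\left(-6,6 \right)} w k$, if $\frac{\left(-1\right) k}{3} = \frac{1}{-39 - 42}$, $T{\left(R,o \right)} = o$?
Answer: $- \frac{64}{9} \approx -7.1111$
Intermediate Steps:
$c = -34$ ($c = 2 - \left(-2 - 4\right)^{2} = 2 - \left(-6\right)^{2} = 2 - 36 = -34$)
$k = \frac{1}{27}$ ($k = - \frac{3}{-39 - 42} = - \frac{3}{-81} = \left(-3\right) \left(- \frac{1}{81}\right) = \frac{1}{27} \approx 0.037037$)
$w = -32$ ($w = -34 + \frac{6 \frac{1}{-4}}{-3} \cdot 4 = -34 + 6 \left(- \frac{1}{4}\right) \left(- \frac{1}{3}\right) 4 = -34 + \left(- \frac{3}{2}\right) \left(- \frac{1}{3}\right) 4 = -34 + \frac{1}{2} \cdot 4 = -34 + 2 = -32$)
$T{\left(-6,6 \right)} w k = 6 \left(-32\right) \frac{1}{27} = \left(-192\right) \frac{1}{27} = - \frac{64}{9}$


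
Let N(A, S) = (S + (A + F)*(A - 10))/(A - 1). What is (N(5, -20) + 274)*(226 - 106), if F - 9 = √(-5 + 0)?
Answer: 30180 - 150*I*√5 ≈ 30180.0 - 335.41*I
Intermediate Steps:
F = 9 + I*√5 (F = 9 + √(-5 + 0) = 9 + √(-5) = 9 + I*√5 ≈ 9.0 + 2.2361*I)
N(A, S) = (S + (-10 + A)*(9 + A + I*√5))/(-1 + A) (N(A, S) = (S + (A + (9 + I*√5))*(A - 10))/(A - 1) = (S + (9 + A + I*√5)*(-10 + A))/(-1 + A) = (S + (-10 + A)*(9 + A + I*√5))/(-1 + A))
(N(5, -20) + 274)*(226 - 106) = ((-90 - 20 + 5² - 1*5 - 10*I*√5 + I*5*√5)/(-1 + 5) + 274)*(226 - 106) = ((-90 - 20 + 25 - 5 - 10*I*√5 + 5*I*√5)/4 + 274)*120 = ((-90 - 5*I*√5)/4 + 274)*120 = ((-45/2 - 5*I*√5/4) + 274)*120 = (503/2 - 5*I*√5/4)*120 = 30180 - 150*I*√5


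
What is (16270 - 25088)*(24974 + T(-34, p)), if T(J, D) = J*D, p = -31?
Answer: -229514904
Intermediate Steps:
T(J, D) = D*J
(16270 - 25088)*(24974 + T(-34, p)) = (16270 - 25088)*(24974 - 31*(-34)) = -8818*(24974 + 1054) = -8818*26028 = -229514904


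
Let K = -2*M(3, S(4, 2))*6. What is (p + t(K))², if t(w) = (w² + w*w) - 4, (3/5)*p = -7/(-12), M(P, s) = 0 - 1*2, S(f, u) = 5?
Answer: 1710897769/1296 ≈ 1.3201e+6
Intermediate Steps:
M(P, s) = -2 (M(P, s) = 0 - 2 = -2)
p = 35/36 (p = 5*(-7/(-12))/3 = 5*(-7*(-1/12))/3 = (5/3)*(7/12) = 35/36 ≈ 0.97222)
K = 24 (K = -2*(-2)*6 = 4*6 = 24)
t(w) = -4 + 2*w² (t(w) = (w² + w²) - 4 = 2*w² - 4 = -4 + 2*w²)
(p + t(K))² = (35/36 + (-4 + 2*24²))² = (35/36 + (-4 + 2*576))² = (35/36 + (-4 + 1152))² = (35/36 + 1148)² = (41363/36)² = 1710897769/1296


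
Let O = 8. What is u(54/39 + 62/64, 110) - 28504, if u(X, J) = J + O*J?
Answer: -27514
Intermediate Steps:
u(X, J) = 9*J (u(X, J) = J + 8*J = 9*J)
u(54/39 + 62/64, 110) - 28504 = 9*110 - 28504 = 990 - 28504 = -27514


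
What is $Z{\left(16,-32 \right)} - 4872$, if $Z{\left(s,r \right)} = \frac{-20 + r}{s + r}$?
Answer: $- \frac{19475}{4} \approx -4868.8$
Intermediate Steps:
$Z{\left(s,r \right)} = \frac{-20 + r}{r + s}$
$Z{\left(16,-32 \right)} - 4872 = \frac{-20 - 32}{-32 + 16} - 4872 = \frac{1}{-16} \left(-52\right) - 4872 = \left(- \frac{1}{16}\right) \left(-52\right) - 4872 = \frac{13}{4} - 4872 = - \frac{19475}{4}$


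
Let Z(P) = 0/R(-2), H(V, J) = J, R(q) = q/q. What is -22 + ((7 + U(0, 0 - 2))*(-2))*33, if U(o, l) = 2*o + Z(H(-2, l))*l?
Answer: -484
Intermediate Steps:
R(q) = 1
Z(P) = 0 (Z(P) = 0/1 = 0*1 = 0)
U(o, l) = 2*o (U(o, l) = 2*o + 0*l = 2*o + 0 = 2*o)
-22 + ((7 + U(0, 0 - 2))*(-2))*33 = -22 + ((7 + 2*0)*(-2))*33 = -22 + ((7 + 0)*(-2))*33 = -22 + (7*(-2))*33 = -22 - 14*33 = -22 - 462 = -484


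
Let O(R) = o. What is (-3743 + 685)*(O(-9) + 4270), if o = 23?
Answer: -13127994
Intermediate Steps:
O(R) = 23
(-3743 + 685)*(O(-9) + 4270) = (-3743 + 685)*(23 + 4270) = -3058*4293 = -13127994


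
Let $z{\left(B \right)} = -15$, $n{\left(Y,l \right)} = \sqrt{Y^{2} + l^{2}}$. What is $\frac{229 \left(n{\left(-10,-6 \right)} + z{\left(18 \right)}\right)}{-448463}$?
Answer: $\frac{3435}{448463} - \frac{458 \sqrt{34}}{448463} \approx 0.0017045$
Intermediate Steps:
$\frac{229 \left(n{\left(-10,-6 \right)} + z{\left(18 \right)}\right)}{-448463} = \frac{229 \left(\sqrt{\left(-10\right)^{2} + \left(-6\right)^{2}} - 15\right)}{-448463} = 229 \left(\sqrt{100 + 36} - 15\right) \left(- \frac{1}{448463}\right) = 229 \left(\sqrt{136} - 15\right) \left(- \frac{1}{448463}\right) = 229 \left(2 \sqrt{34} - 15\right) \left(- \frac{1}{448463}\right) = 229 \left(-15 + 2 \sqrt{34}\right) \left(- \frac{1}{448463}\right) = \left(-3435 + 458 \sqrt{34}\right) \left(- \frac{1}{448463}\right) = \frac{3435}{448463} - \frac{458 \sqrt{34}}{448463}$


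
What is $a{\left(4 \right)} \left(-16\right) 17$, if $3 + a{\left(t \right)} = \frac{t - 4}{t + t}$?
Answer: $816$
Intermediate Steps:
$a{\left(t \right)} = -3 + \frac{-4 + t}{2 t}$ ($a{\left(t \right)} = -3 + \frac{t - 4}{t + t} = -3 + \frac{-4 + t}{2 t}$)
$a{\left(4 \right)} \left(-16\right) 17 = \left(- \frac{5}{2} - \frac{2}{4}\right) \left(-16\right) 17 = \left(- \frac{5}{2} - \frac{1}{2}\right) \left(-16\right) 17 = \left(-3\right) \left(-16\right) 17 = 48 \cdot 17 = 816$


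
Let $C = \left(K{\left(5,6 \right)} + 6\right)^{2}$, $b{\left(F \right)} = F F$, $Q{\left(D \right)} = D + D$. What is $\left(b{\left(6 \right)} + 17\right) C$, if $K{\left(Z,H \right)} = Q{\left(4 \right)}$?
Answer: $10388$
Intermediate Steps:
$Q{\left(D \right)} = 2 D$
$K{\left(Z,H \right)} = 8$ ($K{\left(Z,H \right)} = 2 \cdot 4 = 8$)
$b{\left(F \right)} = F^{2}$
$C = 196$ ($C = \left(8 + 6\right)^{2} = 14^{2} = 196$)
$\left(b{\left(6 \right)} + 17\right) C = \left(6^{2} + 17\right) 196 = \left(36 + 17\right) 196 = 53 \cdot 196 = 10388$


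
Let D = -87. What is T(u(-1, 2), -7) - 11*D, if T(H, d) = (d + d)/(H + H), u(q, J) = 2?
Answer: 1907/2 ≈ 953.50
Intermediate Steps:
T(H, d) = d/H (T(H, d) = (2*d)/((2*H)) = (2*d)*(1/(2*H)) = d/H)
T(u(-1, 2), -7) - 11*D = -7/2 - 11*(-87) = -7*½ + 957 = -7/2 + 957 = 1907/2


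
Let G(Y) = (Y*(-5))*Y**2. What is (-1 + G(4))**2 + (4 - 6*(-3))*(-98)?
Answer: 100885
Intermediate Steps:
G(Y) = -5*Y**3 (G(Y) = (-5*Y)*Y**2 = -5*Y**3)
(-1 + G(4))**2 + (4 - 6*(-3))*(-98) = (-1 - 5*4**3)**2 + (4 - 6*(-3))*(-98) = (-1 - 5*64)**2 + (4 + 18)*(-98) = (-1 - 320)**2 + 22*(-98) = (-321)**2 - 2156 = 103041 - 2156 = 100885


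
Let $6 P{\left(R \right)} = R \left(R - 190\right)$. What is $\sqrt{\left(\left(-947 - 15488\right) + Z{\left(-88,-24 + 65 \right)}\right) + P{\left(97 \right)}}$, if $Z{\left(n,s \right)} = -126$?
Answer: $\frac{i \sqrt{72258}}{2} \approx 134.4 i$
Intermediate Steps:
$P{\left(R \right)} = \frac{R \left(-190 + R\right)}{6}$ ($P{\left(R \right)} = \frac{R \left(R - 190\right)}{6} = \frac{R \left(-190 + R\right)}{6}$)
$\sqrt{\left(\left(-947 - 15488\right) + Z{\left(-88,-24 + 65 \right)}\right) + P{\left(97 \right)}} = \sqrt{\left(\left(-947 - 15488\right) - 126\right) + \frac{1}{6} \cdot 97 \left(-190 + 97\right)} = \sqrt{\left(-16435 - 126\right) + \frac{1}{6} \cdot 97 \left(-93\right)} = \sqrt{-16561 - \frac{3007}{2}} = \sqrt{- \frac{36129}{2}} = \frac{i \sqrt{72258}}{2}$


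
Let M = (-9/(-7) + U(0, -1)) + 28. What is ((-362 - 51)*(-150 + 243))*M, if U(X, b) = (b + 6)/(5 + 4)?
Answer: -3438520/3 ≈ -1.1462e+6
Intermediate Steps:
U(X, b) = ⅔ + b/9 (U(X, b) = (6 + b)/9 = (6 + b)*(⅑) = ⅔ + b/9)
M = 1880/63 (M = (-9/(-7) + (⅔ + (⅑)*(-1))) + 28 = (-9*(-⅐) + (⅔ - ⅑)) + 28 = (9/7 + 5/9) + 28 = 116/63 + 28 = 1880/63 ≈ 29.841)
((-362 - 51)*(-150 + 243))*M = ((-362 - 51)*(-150 + 243))*(1880/63) = -413*93*(1880/63) = -38409*1880/63 = -3438520/3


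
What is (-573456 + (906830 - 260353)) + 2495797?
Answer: 2568818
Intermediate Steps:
(-573456 + (906830 - 260353)) + 2495797 = (-573456 + 646477) + 2495797 = 73021 + 2495797 = 2568818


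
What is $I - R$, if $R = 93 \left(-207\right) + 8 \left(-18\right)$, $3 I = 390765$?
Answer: $149650$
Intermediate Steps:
$I = 130255$ ($I = \frac{1}{3} \cdot 390765 = 130255$)
$R = -19395$ ($R = -19251 - 144 = -19395$)
$I - R = 130255 - -19395 = 130255 + 19395 = 149650$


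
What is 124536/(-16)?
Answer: -15567/2 ≈ -7783.5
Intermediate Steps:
124536/(-16) = 124536*(-1/16) = -15567/2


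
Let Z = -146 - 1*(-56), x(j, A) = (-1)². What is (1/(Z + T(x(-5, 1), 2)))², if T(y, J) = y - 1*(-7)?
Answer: 1/6724 ≈ 0.00014872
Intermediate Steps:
x(j, A) = 1
T(y, J) = 7 + y (T(y, J) = y + 7 = 7 + y)
Z = -90 (Z = -146 + 56 = -90)
(1/(Z + T(x(-5, 1), 2)))² = (1/(-90 + (7 + 1)))² = (1/(-90 + 8))² = (1/(-82))² = (-1/82)² = 1/6724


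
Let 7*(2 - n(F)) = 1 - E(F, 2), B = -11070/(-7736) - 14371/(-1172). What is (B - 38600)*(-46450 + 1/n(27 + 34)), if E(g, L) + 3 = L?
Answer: 507817396942833/283331 ≈ 1.7923e+9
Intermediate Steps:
E(g, L) = -3 + L
B = 3879628/283331 (B = -11070*(-1/7736) - 14371*(-1/1172) = 5535/3868 + 14371/1172 = 3879628/283331 ≈ 13.693)
n(F) = 12/7 (n(F) = 2 - (1 - (-3 + 2))/7 = 2 - (1 - 1*(-1))/7 = 2 - (1 + 1)/7 = 2 - ⅐*2 = 2 - 2/7 = 12/7)
(B - 38600)*(-46450 + 1/n(27 + 34)) = (3879628/283331 - 38600)*(-46450 + 1/(12/7)) = -10932696972*(-46450 + 7/12)/283331 = -10932696972/283331*(-557393/12) = 507817396942833/283331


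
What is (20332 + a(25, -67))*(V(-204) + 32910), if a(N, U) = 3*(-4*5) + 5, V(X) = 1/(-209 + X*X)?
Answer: 27631556530767/41407 ≈ 6.6732e+8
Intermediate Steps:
V(X) = 1/(-209 + X**2)
a(N, U) = -55 (a(N, U) = 3*(-20) + 5 = -60 + 5 = -55)
(20332 + a(25, -67))*(V(-204) + 32910) = (20332 - 55)*(1/(-209 + (-204)**2) + 32910) = 20277*(1/(-209 + 41616) + 32910) = 20277*(1/41407 + 32910) = 20277*(1362704371/41407) = 27631556530767/41407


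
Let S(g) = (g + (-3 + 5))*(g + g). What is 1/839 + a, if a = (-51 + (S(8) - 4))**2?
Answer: 9249976/839 ≈ 11025.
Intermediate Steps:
S(g) = 2*g*(2 + g) (S(g) = (g + 2)*(2*g) = (2 + g)*(2*g) = 2*g*(2 + g))
a = 11025 (a = (-51 + (2*8*(2 + 8) - 4))**2 = (-51 + (2*8*10 - 4))**2 = (-51 + (160 - 4))**2 = (-51 + 156)**2 = 105**2 = 11025)
1/839 + a = 1/839 + 11025 = 9249976/839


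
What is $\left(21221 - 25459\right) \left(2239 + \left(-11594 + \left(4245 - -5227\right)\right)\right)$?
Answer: $-495846$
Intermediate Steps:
$\left(21221 - 25459\right) \left(2239 + \left(-11594 + \left(4245 - -5227\right)\right)\right) = - 4238 \left(2239 + \left(-11594 + \left(4245 + 5227\right)\right)\right) = - 4238 \left(2239 + \left(-11594 + 9472\right)\right) = - 4238 \left(2239 - 2122\right) = \left(-4238\right) 117 = -495846$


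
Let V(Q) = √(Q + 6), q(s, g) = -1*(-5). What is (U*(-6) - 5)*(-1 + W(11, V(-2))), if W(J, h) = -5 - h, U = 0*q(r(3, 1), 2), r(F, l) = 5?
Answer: 40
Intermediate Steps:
q(s, g) = 5
V(Q) = √(6 + Q)
U = 0 (U = 0*5 = 0)
(U*(-6) - 5)*(-1 + W(11, V(-2))) = (0*(-6) - 5)*(-1 + (-5 - √(6 - 2))) = (0 - 5)*(-1 + (-5 - √4)) = -5*(-1 + (-5 - 1*2)) = -5*(-1 + (-5 - 2)) = -5*(-1 - 7) = -5*(-8) = 40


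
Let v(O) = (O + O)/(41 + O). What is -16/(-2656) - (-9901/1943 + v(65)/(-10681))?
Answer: 931532091307/182586504034 ≈ 5.1019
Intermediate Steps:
v(O) = 2*O/(41 + O) (v(O) = (2*O)/(41 + O) = 2*O/(41 + O))
-16/(-2656) - (-9901/1943 + v(65)/(-10681)) = -16/(-2656) - (-9901/1943 + (2*65/(41 + 65))/(-10681)) = -16*(-1/2656) - (-9901*1/1943 + (2*65/106)*(-1/10681)) = 1/166 - (-9901/1943 + (2*65*(1/106))*(-1/10681)) = 1/166 - (-9901/1943 + (65/53)*(-1/10681)) = 1/166 - (-9901/1943 - 65/566093) = 1/166 - 1*(-5605013088/1099918699) = 1/166 + 5605013088/1099918699 = 931532091307/182586504034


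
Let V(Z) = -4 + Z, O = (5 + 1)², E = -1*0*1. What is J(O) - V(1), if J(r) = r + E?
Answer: 39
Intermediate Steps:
E = 0 (E = 0*1 = 0)
O = 36 (O = 6² = 36)
J(r) = r (J(r) = r + 0 = r)
J(O) - V(1) = 36 - (-4 + 1) = 36 - 1*(-3) = 36 + 3 = 39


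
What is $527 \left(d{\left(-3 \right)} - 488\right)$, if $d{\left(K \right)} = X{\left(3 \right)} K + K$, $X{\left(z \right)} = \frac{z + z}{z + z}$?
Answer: $-260338$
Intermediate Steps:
$X{\left(z \right)} = 1$ ($X{\left(z \right)} = \frac{2 z}{2 z} = 2 z \frac{1}{2 z} = 1$)
$d{\left(K \right)} = 2 K$ ($d{\left(K \right)} = 1 K + K = K + K = 2 K$)
$527 \left(d{\left(-3 \right)} - 488\right) = 527 \left(2 \left(-3\right) - 488\right) = 527 \left(-6 - 488\right) = 527 \left(-494\right) = -260338$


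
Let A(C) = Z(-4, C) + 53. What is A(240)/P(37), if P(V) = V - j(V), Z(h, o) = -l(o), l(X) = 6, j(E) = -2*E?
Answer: 47/111 ≈ 0.42342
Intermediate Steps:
Z(h, o) = -6 (Z(h, o) = -1*6 = -6)
P(V) = 3*V (P(V) = V - (-2)*V = V + 2*V = 3*V)
A(C) = 47 (A(C) = -6 + 53 = 47)
A(240)/P(37) = 47/((3*37)) = 47/111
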